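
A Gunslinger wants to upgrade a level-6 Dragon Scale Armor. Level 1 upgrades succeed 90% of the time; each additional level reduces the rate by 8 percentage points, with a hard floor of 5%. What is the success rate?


raw_rate = 90 - 8 * (6 - 1)
= 90 - 8 * 5
= 90 - 40
= 50
Apply floor: max(50, 5) = 50%

50%


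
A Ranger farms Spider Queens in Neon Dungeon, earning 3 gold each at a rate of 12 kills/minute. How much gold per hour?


Gold per minute = 3 * 12 = 36
Gold per hour = 36 * 60 = 2160

2160 gold/hour


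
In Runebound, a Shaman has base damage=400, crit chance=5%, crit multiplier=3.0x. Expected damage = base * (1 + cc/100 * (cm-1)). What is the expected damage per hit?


E[dmg] = base * (1 + crit_chance * (crit_mult - 1))
cc as decimal = 5/100 = 0.05
cm - 1 = 3.0 - 1 = 2.0
Bonus factor = 0.05 * 2.0 = 0.1
Total multiplier = 1 + 0.1 = 1.1
Expected damage = 400 * 1.1 = 440.00

440.00 damage


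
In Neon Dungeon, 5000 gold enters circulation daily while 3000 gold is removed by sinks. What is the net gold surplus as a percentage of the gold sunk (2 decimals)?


Net gold = 5000 - 3000 = 2000
Inflation rate = net / sunk * 100 = 2000 / 3000 * 100
= 0.666667 * 100
= 66.67%

66.67%


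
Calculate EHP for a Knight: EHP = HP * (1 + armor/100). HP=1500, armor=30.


EHP = 1500 * (1 + 30/100)
= 1500 * (1 + 0.3)
= 1500 * 1.3
= 1950.0

1950.0 EHP


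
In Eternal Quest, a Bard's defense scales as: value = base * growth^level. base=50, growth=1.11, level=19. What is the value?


value = base * growth^level
= 50 * 1.11^19
= 50 * 7.263344
= 363.17

363.17 defense


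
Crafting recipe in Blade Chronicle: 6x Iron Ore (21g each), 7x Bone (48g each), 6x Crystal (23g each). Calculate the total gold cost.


Cost breakdown:
  Iron Ore: 6 * 21 = 126
  Bone: 7 * 48 = 336
  Crystal: 6 * 23 = 138
Total = 126 + 336 + 138 = 600

600 gold


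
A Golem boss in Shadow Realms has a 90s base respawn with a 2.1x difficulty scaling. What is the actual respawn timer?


Respawn time = base * multiplier
= 90 * 2.1
= 189.0 seconds

189.0 seconds


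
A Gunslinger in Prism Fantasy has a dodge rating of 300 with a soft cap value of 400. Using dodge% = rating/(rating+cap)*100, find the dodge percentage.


dodge% = 300 / (300 + 400) * 100
= 300 / 700 * 100
= 0.428571 * 100
= 42.86%

42.86%


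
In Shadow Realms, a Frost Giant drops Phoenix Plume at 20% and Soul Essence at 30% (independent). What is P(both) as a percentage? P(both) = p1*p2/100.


For independent events, P(both) = P(A) * P(B)
= 20% * 30%
= 600 / 100 %
= 6.0%

6.0%


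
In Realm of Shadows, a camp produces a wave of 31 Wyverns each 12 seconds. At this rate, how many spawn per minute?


Spawns per minute = count * (60 / interval)
= 31 * (60 / 12)
= 31 * 5.0
= 155.0

155.0 per minute


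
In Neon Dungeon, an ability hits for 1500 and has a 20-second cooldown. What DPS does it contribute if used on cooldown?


DPS = damage / cooldown
= 1500 / 20
= 75.00

75.00 DPS


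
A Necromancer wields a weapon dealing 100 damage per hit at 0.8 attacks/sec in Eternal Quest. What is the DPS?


DPS = damage * attack_speed
= 100 * 0.8
= 80.0

80.0 DPS


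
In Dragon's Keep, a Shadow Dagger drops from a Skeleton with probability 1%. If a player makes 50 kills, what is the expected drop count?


Expected drops = kills * (drop_rate / 100)
= 50 * (1 / 100)
= 50 * 0.01
= 0.5

0.5 drops


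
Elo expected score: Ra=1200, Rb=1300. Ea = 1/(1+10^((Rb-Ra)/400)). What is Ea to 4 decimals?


Elo expected score: Ea = 1/(1 + 10^((Rb-Ra)/400))
Rb - Ra = 1300 - 1200 = 100
(Rb-Ra)/400 = 100/400 = 0.25
10^0.25 = 1.778279
Ea = 1/(1 + 1.778279) = 1/2.778279 = 0.3599

0.3599


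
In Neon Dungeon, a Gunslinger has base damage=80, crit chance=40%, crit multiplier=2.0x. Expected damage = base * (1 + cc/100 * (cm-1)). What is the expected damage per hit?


E[dmg] = base * (1 + crit_chance * (crit_mult - 1))
cc as decimal = 40/100 = 0.4
cm - 1 = 2.0 - 1 = 1.0
Bonus factor = 0.4 * 1.0 = 0.4
Total multiplier = 1 + 0.4 = 1.4
Expected damage = 80 * 1.4 = 112.00

112.00 damage


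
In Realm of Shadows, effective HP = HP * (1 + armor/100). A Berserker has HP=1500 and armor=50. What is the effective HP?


EHP = 1500 * (1 + 50/100)
= 1500 * (1 + 0.5)
= 1500 * 1.5
= 2250.0

2250.0 EHP


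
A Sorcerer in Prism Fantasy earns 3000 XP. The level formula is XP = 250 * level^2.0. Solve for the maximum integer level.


XP = 250 * level^2.0, so level = (XP / 250)^(1/2.0)
= (3000 / 250)^(1/2.0)
= 12.0^0.5
= 3.4641
Floor: level = 3

level 3


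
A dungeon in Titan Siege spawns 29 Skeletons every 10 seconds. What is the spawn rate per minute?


Spawns per minute = count * (60 / interval)
= 29 * (60 / 10)
= 29 * 6.0
= 174.0

174.0 per minute


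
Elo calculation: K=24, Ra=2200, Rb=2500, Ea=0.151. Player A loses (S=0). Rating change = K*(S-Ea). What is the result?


Elo update: delta = K * (S - Ea), where S = 0 (loses)
S - Ea = 0 - 0.151 = -0.151
Rating change = 24 * -0.151
= -3.62

-3.62 rating points


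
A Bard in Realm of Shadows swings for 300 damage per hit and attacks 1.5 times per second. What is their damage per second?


DPS = damage * attack_speed
= 300 * 1.5
= 450.0

450.0 DPS


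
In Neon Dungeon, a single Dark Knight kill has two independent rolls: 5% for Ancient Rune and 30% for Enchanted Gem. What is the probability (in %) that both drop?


For independent events, P(both) = P(A) * P(B)
= 5% * 30%
= 150 / 100 %
= 1.5%

1.5%


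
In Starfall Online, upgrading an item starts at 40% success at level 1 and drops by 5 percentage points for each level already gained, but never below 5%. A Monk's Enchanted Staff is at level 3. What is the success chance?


raw_rate = 40 - 5 * (3 - 1)
= 40 - 5 * 2
= 40 - 10
= 30
Apply floor: max(30, 5) = 30%

30%


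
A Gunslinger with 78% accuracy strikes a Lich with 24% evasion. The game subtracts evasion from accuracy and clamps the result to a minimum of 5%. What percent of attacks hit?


accuracy - evasion = 78 - 24 = 54
Apply floor: max(54, 5) = 54
Hit chance = 54%

54%


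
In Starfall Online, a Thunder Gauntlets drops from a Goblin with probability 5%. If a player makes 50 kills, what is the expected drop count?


Expected drops = kills * (drop_rate / 100)
= 50 * (5 / 100)
= 50 * 0.05
= 2.5

2.5 drops


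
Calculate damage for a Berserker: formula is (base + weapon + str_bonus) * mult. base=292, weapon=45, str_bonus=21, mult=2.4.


Sum base + weapon + str = 292 + 45 + 21 = 358
Multiply by 2.4:
358 * 2.4 = 859.2

859.2 damage


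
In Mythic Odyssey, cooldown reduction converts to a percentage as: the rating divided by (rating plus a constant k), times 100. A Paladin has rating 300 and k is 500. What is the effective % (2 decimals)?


effective% = rating / (rating + k) * 100
= 300 / (300 + 500) * 100
= 300 / 800 * 100
= 0.375 * 100
= 37.50%

37.50%


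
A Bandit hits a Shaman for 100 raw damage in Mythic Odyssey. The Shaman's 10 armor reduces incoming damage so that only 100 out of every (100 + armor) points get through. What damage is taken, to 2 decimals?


actual = 100 * 100 / (100 + 10)
= 100 * 100 / 110
= 10000 / 110
= 90.91

90.91 damage


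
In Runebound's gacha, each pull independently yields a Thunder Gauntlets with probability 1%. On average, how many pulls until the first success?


Expected pulls for a geometric distribution = 1/p = 100 / rate%
= 100 / 1
= 100.0

100.0 pulls


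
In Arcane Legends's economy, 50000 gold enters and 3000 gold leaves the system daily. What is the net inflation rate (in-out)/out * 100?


Net gold = 50000 - 3000 = 47000
Inflation rate = net / sunk * 100 = 47000 / 3000 * 100
= 15.666667 * 100
= 1566.67%

1566.67%


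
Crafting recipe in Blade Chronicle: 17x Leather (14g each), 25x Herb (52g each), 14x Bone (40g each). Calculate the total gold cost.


Cost breakdown:
  Leather: 17 * 14 = 238
  Herb: 25 * 52 = 1300
  Bone: 14 * 40 = 560
Total = 238 + 1300 + 560 = 2098

2098 gold


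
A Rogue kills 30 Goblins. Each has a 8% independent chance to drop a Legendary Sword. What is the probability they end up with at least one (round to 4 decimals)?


P(at least one) = 1 - P(none) = 1 - (1-p)^n
p = 8/100 = 0.08
1 - p = 0.92
(1 - p)^30 = 0.92^30 = 0.081966
P(at least one) = 1 - 0.081966 = 0.9180

0.9180


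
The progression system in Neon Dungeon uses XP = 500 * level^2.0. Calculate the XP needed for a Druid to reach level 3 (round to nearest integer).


XP = 500 * level^2.0
Substitute level = 3:
XP = 500 * 3^2.0
= 500 * 9.0
= 4500

4500 XP


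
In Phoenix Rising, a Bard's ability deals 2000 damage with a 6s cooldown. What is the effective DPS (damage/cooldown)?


DPS = damage / cooldown
= 2000 / 6
= 333.33

333.33 DPS


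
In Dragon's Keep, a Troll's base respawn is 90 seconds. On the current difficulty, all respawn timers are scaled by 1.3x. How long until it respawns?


Respawn time = base * multiplier
= 90 * 1.3
= 117.0 seconds

117.0 seconds


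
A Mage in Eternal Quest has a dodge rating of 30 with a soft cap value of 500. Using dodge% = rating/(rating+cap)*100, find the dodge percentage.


dodge% = 30 / (30 + 500) * 100
= 30 / 530 * 100
= 0.056604 * 100
= 5.66%

5.66%


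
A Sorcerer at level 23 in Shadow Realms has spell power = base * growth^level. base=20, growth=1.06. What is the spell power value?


value = base * growth^level
= 20 * 1.06^23
= 20 * 3.8197497
= 76.39

76.39 spell power


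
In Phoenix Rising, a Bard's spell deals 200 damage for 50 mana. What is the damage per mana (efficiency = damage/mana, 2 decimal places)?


Efficiency = damage / mana
= 200 / 50
= 4.00

4.00 dmg/mana


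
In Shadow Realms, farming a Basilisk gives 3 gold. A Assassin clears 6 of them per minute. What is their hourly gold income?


Gold per minute = 3 * 6 = 18
Gold per hour = 18 * 60 = 1080

1080 gold/hour


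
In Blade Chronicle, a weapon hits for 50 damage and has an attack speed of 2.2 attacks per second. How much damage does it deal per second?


DPS = damage * attack_speed
= 50 * 2.2
= 110.0

110.0 DPS


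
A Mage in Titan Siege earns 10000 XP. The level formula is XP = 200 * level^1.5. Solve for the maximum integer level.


XP = 200 * level^1.5, so level = (XP / 200)^(1/1.5)
= (10000 / 200)^(1/1.5)
= 50.0^0.6667
= 13.5721
Floor: level = 13

level 13


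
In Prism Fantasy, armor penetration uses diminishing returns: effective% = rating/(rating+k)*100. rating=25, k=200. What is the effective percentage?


effective% = rating / (rating + k) * 100
= 25 / (25 + 200) * 100
= 25 / 225 * 100
= 0.111111 * 100
= 11.11%

11.11%


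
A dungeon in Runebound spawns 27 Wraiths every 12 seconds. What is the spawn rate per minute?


Spawns per minute = count * (60 / interval)
= 27 * (60 / 12)
= 27 * 5.0
= 135.0

135.0 per minute


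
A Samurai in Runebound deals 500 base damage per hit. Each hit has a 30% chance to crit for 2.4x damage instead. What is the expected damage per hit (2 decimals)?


E[dmg] = base * (1 + crit_chance * (crit_mult - 1))
cc as decimal = 30/100 = 0.3
cm - 1 = 2.4 - 1 = 1.4
Bonus factor = 0.3 * 1.4 = 0.42
Total multiplier = 1 + 0.42 = 1.42
Expected damage = 500 * 1.42 = 710.00

710.00 damage


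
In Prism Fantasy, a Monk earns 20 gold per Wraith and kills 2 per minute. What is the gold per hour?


Gold per minute = 20 * 2 = 40
Gold per hour = 40 * 60 = 2400

2400 gold/hour


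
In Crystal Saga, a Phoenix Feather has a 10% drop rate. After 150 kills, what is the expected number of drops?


Expected drops = kills * (drop_rate / 100)
= 150 * (10 / 100)
= 150 * 0.1
= 15.0

15.0 drops


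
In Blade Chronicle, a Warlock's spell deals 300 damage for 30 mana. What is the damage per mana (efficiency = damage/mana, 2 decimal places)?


Efficiency = damage / mana
= 300 / 30
= 10.00

10.00 dmg/mana


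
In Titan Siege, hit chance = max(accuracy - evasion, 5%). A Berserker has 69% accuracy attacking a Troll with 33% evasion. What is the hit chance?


accuracy - evasion = 69 - 33 = 36
Apply floor: max(36, 5) = 36
Hit chance = 36%

36%


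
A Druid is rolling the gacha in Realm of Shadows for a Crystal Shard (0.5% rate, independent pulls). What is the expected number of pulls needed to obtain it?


Expected pulls for a geometric distribution = 1/p = 100 / rate%
= 100 / 0.5
= 200.0

200.0 pulls


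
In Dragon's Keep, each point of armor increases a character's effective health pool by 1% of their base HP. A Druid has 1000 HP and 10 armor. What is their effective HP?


EHP = 1000 * (1 + 10/100)
= 1000 * (1 + 0.1)
= 1000 * 1.1
= 1100.0

1100.0 EHP


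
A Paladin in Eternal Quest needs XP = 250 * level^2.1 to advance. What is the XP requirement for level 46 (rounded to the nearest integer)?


XP = 250 * level^2.1
Substitute level = 46:
XP = 250 * 46^2.1
= 250 * 3103.0691
= 775767

775767 XP


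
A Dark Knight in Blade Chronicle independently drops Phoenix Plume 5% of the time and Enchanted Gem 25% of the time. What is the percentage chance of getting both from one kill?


For independent events, P(both) = P(A) * P(B)
= 5% * 25%
= 125 / 100 %
= 1.25%

1.25%


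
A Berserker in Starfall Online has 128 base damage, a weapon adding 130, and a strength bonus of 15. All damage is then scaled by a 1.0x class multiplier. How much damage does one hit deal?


Sum base + weapon + str = 128 + 130 + 15 = 273
Multiply by 1.0:
273 * 1.0 = 273.0

273.0 damage


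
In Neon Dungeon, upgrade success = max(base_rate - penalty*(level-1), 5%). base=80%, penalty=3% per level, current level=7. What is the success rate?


raw_rate = 80 - 3 * (7 - 1)
= 80 - 3 * 6
= 80 - 18
= 62
Apply floor: max(62, 5) = 62%

62%


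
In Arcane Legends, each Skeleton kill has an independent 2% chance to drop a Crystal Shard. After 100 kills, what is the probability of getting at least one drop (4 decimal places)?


P(at least one) = 1 - P(none) = 1 - (1-p)^n
p = 2/100 = 0.02
1 - p = 0.98
(1 - p)^100 = 0.98^100 = 0.132620
P(at least one) = 1 - 0.132620 = 0.8674

0.8674


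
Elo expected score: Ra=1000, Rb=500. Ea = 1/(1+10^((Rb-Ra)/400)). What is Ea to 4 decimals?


Elo expected score: Ea = 1/(1 + 10^((Rb-Ra)/400))
Rb - Ra = 500 - 1000 = -500
(Rb-Ra)/400 = -500/400 = -1.25
10^-1.25 = 0.056234
Ea = 1/(1 + 0.056234) = 1/1.056234 = 0.9468

0.9468


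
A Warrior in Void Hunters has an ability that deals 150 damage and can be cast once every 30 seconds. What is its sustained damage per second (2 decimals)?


DPS = damage / cooldown
= 150 / 30
= 5.00

5.00 DPS


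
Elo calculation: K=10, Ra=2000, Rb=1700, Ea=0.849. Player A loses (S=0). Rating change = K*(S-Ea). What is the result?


Elo update: delta = K * (S - Ea), where S = 0 (loses)
S - Ea = 0 - 0.849 = -0.849
Rating change = 10 * -0.849
= -8.49

-8.49 rating points


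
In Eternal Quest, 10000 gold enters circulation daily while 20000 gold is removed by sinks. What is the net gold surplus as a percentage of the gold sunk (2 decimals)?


Net gold = 10000 - 20000 = -10000
Inflation rate = net / sunk * 100 = -10000 / 20000 * 100
= -0.5 * 100
= -50.00%

-50.00%


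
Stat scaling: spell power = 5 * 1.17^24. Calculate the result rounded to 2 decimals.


value = base * growth^level
= 5 * 1.17^24
= 5 * 43.297287
= 216.49

216.49 spell power


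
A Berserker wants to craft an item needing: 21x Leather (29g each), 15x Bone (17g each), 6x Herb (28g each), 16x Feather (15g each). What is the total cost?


Cost breakdown:
  Leather: 21 * 29 = 609
  Bone: 15 * 17 = 255
  Herb: 6 * 28 = 168
  Feather: 16 * 15 = 240
Total = 609 + 255 + 168 + 240 = 1272

1272 gold


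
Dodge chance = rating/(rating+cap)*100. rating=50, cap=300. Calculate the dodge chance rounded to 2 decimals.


dodge% = 50 / (50 + 300) * 100
= 50 / 350 * 100
= 0.142857 * 100
= 14.29%

14.29%


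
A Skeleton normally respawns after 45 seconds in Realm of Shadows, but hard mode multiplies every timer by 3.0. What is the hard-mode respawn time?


Respawn time = base * multiplier
= 45 * 3.0
= 135.0 seconds

135.0 seconds


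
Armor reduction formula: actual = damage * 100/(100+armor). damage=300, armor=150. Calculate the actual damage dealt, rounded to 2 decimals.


actual = 300 * 100 / (100 + 150)
= 300 * 100 / 250
= 30000 / 250
= 120.00

120.00 damage


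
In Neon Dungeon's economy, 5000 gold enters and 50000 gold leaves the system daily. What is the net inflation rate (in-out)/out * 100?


Net gold = 5000 - 50000 = -45000
Inflation rate = net / sunk * 100 = -45000 / 50000 * 100
= -0.9 * 100
= -90.00%

-90.00%


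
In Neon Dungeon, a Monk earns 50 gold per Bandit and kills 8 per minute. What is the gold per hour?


Gold per minute = 50 * 8 = 400
Gold per hour = 400 * 60 = 24000

24000 gold/hour


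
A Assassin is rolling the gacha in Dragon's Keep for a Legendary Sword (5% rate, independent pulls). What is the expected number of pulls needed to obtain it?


Expected pulls for a geometric distribution = 1/p = 100 / rate%
= 100 / 5
= 20.0

20.0 pulls


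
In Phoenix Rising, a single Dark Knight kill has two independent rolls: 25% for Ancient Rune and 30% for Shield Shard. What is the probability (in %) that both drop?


For independent events, P(both) = P(A) * P(B)
= 25% * 30%
= 750 / 100 %
= 7.5%

7.5%


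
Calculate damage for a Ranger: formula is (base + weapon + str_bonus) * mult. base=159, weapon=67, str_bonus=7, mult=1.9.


Sum base + weapon + str = 159 + 67 + 7 = 233
Multiply by 1.9:
233 * 1.9 = 442.7

442.7 damage


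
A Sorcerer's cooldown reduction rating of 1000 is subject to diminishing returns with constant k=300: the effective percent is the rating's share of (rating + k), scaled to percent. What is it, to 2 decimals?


effective% = rating / (rating + k) * 100
= 1000 / (1000 + 300) * 100
= 1000 / 1300 * 100
= 0.769231 * 100
= 76.92%

76.92%


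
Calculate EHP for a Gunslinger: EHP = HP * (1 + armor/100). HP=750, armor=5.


EHP = 750 * (1 + 5/100)
= 750 * (1 + 0.05)
= 750 * 1.05
= 787.5

787.5 EHP


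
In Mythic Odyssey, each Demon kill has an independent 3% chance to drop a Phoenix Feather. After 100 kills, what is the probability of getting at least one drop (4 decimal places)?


P(at least one) = 1 - P(none) = 1 - (1-p)^n
p = 3/100 = 0.03
1 - p = 0.97
(1 - p)^100 = 0.97^100 = 0.047553
P(at least one) = 1 - 0.047553 = 0.9524

0.9524


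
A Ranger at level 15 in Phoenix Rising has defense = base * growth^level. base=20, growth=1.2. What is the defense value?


value = base * growth^level
= 20 * 1.2^15
= 20 * 15.407022
= 308.14

308.14 defense


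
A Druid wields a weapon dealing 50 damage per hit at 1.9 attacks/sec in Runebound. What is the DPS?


DPS = damage * attack_speed
= 50 * 1.9
= 95.0

95.0 DPS


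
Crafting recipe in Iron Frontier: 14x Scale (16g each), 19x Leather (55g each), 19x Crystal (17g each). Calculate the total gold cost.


Cost breakdown:
  Scale: 14 * 16 = 224
  Leather: 19 * 55 = 1045
  Crystal: 19 * 17 = 323
Total = 224 + 1045 + 323 = 1592

1592 gold


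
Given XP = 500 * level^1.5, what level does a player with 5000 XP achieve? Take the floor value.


XP = 500 * level^1.5, so level = (XP / 500)^(1/1.5)
= (5000 / 500)^(1/1.5)
= 10.0^0.6667
= 4.6416
Floor: level = 4

level 4


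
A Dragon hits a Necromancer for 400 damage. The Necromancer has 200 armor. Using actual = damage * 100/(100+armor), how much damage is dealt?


actual = 400 * 100 / (100 + 200)
= 400 * 100 / 300
= 40000 / 300
= 133.33

133.33 damage


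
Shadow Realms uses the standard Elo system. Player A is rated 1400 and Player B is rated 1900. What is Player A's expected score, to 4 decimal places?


Elo expected score: Ea = 1/(1 + 10^((Rb-Ra)/400))
Rb - Ra = 1900 - 1400 = 500
(Rb-Ra)/400 = 500/400 = 1.25
10^1.25 = 17.782794
Ea = 1/(1 + 17.782794) = 1/18.782794 = 0.0532

0.0532


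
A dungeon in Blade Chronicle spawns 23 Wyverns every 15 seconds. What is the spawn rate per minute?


Spawns per minute = count * (60 / interval)
= 23 * (60 / 15)
= 23 * 4.0
= 92.0

92.0 per minute


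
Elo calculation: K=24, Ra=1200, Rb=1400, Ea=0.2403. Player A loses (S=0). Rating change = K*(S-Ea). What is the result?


Elo update: delta = K * (S - Ea), where S = 0 (loses)
S - Ea = 0 - 0.2403 = -0.2403
Rating change = 24 * -0.2403
= -5.77

-5.77 rating points


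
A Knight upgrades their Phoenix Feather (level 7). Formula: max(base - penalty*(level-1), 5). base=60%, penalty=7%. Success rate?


raw_rate = 60 - 7 * (7 - 1)
= 60 - 7 * 6
= 60 - 42
= 18
Apply floor: max(18, 5) = 18%

18%


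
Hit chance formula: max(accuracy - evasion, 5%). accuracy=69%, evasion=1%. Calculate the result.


accuracy - evasion = 69 - 1 = 68
Apply floor: max(68, 5) = 68
Hit chance = 68%

68%


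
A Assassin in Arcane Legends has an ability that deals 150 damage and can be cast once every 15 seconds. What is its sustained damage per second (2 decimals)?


DPS = damage / cooldown
= 150 / 15
= 10.00

10.00 DPS


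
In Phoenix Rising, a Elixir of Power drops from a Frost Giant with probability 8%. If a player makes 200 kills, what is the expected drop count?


Expected drops = kills * (drop_rate / 100)
= 200 * (8 / 100)
= 200 * 0.08
= 16.0

16.0 drops


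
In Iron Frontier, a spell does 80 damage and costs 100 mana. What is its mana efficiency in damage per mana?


Efficiency = damage / mana
= 80 / 100
= 0.80

0.80 dmg/mana


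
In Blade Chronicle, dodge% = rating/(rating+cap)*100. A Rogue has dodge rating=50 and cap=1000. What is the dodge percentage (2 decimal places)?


dodge% = 50 / (50 + 1000) * 100
= 50 / 1050 * 100
= 0.047619 * 100
= 4.76%

4.76%


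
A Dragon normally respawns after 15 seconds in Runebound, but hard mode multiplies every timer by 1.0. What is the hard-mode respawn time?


Respawn time = base * multiplier
= 15 * 1.0
= 15.0 seconds

15.0 seconds


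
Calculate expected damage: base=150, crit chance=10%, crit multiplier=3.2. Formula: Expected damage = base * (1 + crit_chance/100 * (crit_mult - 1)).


E[dmg] = base * (1 + crit_chance * (crit_mult - 1))
cc as decimal = 10/100 = 0.1
cm - 1 = 3.2 - 1 = 2.2
Bonus factor = 0.1 * 2.2 = 0.22
Total multiplier = 1 + 0.22 = 1.22
Expected damage = 150 * 1.22 = 183.00

183.00 damage


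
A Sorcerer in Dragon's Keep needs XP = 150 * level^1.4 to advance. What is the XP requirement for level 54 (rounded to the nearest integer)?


XP = 150 * level^1.4
Substitute level = 54:
XP = 150 * 54^1.4
= 150 * 266.2878
= 39943

39943 XP


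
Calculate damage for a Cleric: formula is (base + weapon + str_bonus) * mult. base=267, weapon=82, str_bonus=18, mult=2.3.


Sum base + weapon + str = 267 + 82 + 18 = 367
Multiply by 2.3:
367 * 2.3 = 844.1

844.1 damage


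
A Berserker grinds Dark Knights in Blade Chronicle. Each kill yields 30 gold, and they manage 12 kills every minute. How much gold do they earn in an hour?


Gold per minute = 30 * 12 = 360
Gold per hour = 360 * 60 = 21600

21600 gold/hour


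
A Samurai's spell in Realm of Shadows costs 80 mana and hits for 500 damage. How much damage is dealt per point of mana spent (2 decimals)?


Efficiency = damage / mana
= 500 / 80
= 6.25

6.25 dmg/mana


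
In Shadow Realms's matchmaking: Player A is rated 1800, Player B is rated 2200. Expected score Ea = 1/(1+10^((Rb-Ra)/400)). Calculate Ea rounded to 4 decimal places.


Elo expected score: Ea = 1/(1 + 10^((Rb-Ra)/400))
Rb - Ra = 2200 - 1800 = 400
(Rb-Ra)/400 = 400/400 = 1.0
10^1.0 = 10.0
Ea = 1/(1 + 10.0) = 1/11.0 = 0.0909

0.0909


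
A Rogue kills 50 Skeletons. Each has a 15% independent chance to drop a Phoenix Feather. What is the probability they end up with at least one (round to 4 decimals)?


P(at least one) = 1 - P(none) = 1 - (1-p)^n
p = 15/100 = 0.15
1 - p = 0.85
(1 - p)^50 = 0.85^50 = 0.000296
P(at least one) = 1 - 0.000296 = 0.9997

0.9997


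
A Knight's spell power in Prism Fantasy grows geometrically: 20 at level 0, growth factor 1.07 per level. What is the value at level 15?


value = base * growth^level
= 20 * 1.07^15
= 20 * 2.759032
= 55.18

55.18 spell power


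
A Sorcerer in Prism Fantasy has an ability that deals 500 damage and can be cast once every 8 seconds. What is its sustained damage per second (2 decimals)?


DPS = damage / cooldown
= 500 / 8
= 62.50

62.50 DPS


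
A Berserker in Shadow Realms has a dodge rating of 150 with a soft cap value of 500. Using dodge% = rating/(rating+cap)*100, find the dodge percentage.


dodge% = 150 / (150 + 500) * 100
= 150 / 650 * 100
= 0.230769 * 100
= 23.08%

23.08%


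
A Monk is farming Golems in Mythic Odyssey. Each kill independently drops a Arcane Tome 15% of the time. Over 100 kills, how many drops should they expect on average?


Expected drops = kills * (drop_rate / 100)
= 100 * (15 / 100)
= 100 * 0.15
= 15.0

15.0 drops


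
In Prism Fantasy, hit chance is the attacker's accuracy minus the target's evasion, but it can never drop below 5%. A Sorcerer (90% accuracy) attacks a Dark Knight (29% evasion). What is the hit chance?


accuracy - evasion = 90 - 29 = 61
Apply floor: max(61, 5) = 61
Hit chance = 61%

61%


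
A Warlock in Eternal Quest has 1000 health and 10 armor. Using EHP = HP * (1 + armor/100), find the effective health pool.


EHP = 1000 * (1 + 10/100)
= 1000 * (1 + 0.1)
= 1000 * 1.1
= 1100.0

1100.0 EHP


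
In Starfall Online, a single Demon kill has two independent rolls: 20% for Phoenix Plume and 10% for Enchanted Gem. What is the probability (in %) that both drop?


For independent events, P(both) = P(A) * P(B)
= 20% * 10%
= 200 / 100 %
= 2.0%

2.0%


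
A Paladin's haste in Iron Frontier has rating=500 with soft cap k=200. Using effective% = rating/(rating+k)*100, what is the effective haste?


effective% = rating / (rating + k) * 100
= 500 / (500 + 200) * 100
= 500 / 700 * 100
= 0.714286 * 100
= 71.43%

71.43%


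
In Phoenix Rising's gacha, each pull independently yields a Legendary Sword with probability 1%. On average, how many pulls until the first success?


Expected pulls for a geometric distribution = 1/p = 100 / rate%
= 100 / 1
= 100.0

100.0 pulls


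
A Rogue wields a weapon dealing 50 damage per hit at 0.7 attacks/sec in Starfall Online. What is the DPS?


DPS = damage * attack_speed
= 50 * 0.7
= 35.0

35.0 DPS


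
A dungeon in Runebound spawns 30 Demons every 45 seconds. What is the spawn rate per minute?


Spawns per minute = count * (60 / interval)
= 30 * (60 / 45)
= 30 * 1.3333
= 40.0

40.0 per minute


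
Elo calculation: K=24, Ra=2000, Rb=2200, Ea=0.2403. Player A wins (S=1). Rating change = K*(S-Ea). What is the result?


Elo update: delta = K * (S - Ea), where S = 1 (wins)
S - Ea = 1 - 0.2403 = 0.7597
Rating change = 24 * 0.7597
= 18.23

18.23 rating points


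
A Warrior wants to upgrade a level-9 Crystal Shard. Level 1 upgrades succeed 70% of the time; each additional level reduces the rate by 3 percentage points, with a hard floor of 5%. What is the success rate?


raw_rate = 70 - 3 * (9 - 1)
= 70 - 3 * 8
= 70 - 24
= 46
Apply floor: max(46, 5) = 46%

46%


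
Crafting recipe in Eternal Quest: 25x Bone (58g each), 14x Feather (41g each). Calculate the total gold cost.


Cost breakdown:
  Bone: 25 * 58 = 1450
  Feather: 14 * 41 = 574
Total = 1450 + 574 = 2024

2024 gold


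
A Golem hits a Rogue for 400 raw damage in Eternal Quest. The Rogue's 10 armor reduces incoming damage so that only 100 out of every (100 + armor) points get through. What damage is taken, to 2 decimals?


actual = 400 * 100 / (100 + 10)
= 400 * 100 / 110
= 40000 / 110
= 363.64

363.64 damage


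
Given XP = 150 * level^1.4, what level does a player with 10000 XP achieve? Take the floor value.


XP = 150 * level^1.4, so level = (XP / 150)^(1/1.4)
= (10000 / 150)^(1/1.4)
= 66.6667^0.7143
= 20.0813
Floor: level = 20

level 20


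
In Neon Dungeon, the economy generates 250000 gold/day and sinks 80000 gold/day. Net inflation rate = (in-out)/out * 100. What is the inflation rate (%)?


Net gold = 250000 - 80000 = 170000
Inflation rate = net / sunk * 100 = 170000 / 80000 * 100
= 2.125 * 100
= 212.50%

212.50%


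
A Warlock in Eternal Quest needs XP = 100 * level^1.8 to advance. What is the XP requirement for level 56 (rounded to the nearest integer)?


XP = 100 * level^1.8
Substitute level = 56:
XP = 100 * 56^1.8
= 100 * 1401.9691
= 140197

140197 XP


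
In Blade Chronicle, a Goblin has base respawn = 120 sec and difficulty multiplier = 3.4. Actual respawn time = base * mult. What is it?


Respawn time = base * multiplier
= 120 * 3.4
= 408.0 seconds

408.0 seconds


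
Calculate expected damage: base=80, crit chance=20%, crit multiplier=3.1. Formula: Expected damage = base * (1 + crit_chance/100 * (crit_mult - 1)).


E[dmg] = base * (1 + crit_chance * (crit_mult - 1))
cc as decimal = 20/100 = 0.2
cm - 1 = 3.1 - 1 = 2.1
Bonus factor = 0.2 * 2.1 = 0.42
Total multiplier = 1 + 0.42 = 1.42
Expected damage = 80 * 1.42 = 113.60

113.60 damage


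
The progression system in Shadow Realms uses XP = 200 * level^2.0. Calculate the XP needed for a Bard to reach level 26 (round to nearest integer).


XP = 200 * level^2.0
Substitute level = 26:
XP = 200 * 26^2.0
= 200 * 676.0
= 135200

135200 XP


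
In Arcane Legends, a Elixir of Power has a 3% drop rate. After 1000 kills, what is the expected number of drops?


Expected drops = kills * (drop_rate / 100)
= 1000 * (3 / 100)
= 1000 * 0.03
= 30.0

30.0 drops


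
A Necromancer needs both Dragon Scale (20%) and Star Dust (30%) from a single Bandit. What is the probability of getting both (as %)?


For independent events, P(both) = P(A) * P(B)
= 20% * 30%
= 600 / 100 %
= 6.0%

6.0%


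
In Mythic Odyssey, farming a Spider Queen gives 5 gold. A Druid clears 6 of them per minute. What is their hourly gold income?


Gold per minute = 5 * 6 = 30
Gold per hour = 30 * 60 = 1800

1800 gold/hour


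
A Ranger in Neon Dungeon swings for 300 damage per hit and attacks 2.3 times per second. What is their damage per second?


DPS = damage * attack_speed
= 300 * 2.3
= 690.0

690.0 DPS


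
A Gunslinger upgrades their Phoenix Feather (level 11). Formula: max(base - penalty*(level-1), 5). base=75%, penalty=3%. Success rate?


raw_rate = 75 - 3 * (11 - 1)
= 75 - 3 * 10
= 75 - 30
= 45
Apply floor: max(45, 5) = 45%

45%


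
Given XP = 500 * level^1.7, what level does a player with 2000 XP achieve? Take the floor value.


XP = 500 * level^1.7, so level = (XP / 500)^(1/1.7)
= (2000 / 500)^(1/1.7)
= 4.0^0.5882
= 2.2602
Floor: level = 2

level 2


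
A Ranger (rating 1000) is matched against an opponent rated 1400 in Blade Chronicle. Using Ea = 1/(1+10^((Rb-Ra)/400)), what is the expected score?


Elo expected score: Ea = 1/(1 + 10^((Rb-Ra)/400))
Rb - Ra = 1400 - 1000 = 400
(Rb-Ra)/400 = 400/400 = 1.0
10^1.0 = 10.0
Ea = 1/(1 + 10.0) = 1/11.0 = 0.0909

0.0909


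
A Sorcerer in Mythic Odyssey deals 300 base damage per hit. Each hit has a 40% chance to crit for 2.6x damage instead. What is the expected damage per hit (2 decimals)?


E[dmg] = base * (1 + crit_chance * (crit_mult - 1))
cc as decimal = 40/100 = 0.4
cm - 1 = 2.6 - 1 = 1.6
Bonus factor = 0.4 * 1.6 = 0.64
Total multiplier = 1 + 0.64 = 1.64
Expected damage = 300 * 1.64 = 492.00

492.00 damage


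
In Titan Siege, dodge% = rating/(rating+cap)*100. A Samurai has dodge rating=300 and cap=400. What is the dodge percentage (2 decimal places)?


dodge% = 300 / (300 + 400) * 100
= 300 / 700 * 100
= 0.428571 * 100
= 42.86%

42.86%


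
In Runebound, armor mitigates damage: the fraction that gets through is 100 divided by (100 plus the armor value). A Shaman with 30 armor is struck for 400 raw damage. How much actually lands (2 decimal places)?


actual = 400 * 100 / (100 + 30)
= 400 * 100 / 130
= 40000 / 130
= 307.69

307.69 damage


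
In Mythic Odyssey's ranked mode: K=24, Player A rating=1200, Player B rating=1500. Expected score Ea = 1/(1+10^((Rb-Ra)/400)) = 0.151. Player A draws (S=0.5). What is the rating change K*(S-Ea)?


Elo update: delta = K * (S - Ea), where S = 0.5 (draws)
S - Ea = 0.5 - 0.151 = 0.349
Rating change = 24 * 0.349
= 8.38

8.38 rating points


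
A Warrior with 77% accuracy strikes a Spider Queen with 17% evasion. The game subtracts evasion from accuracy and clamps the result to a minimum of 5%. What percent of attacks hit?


accuracy - evasion = 77 - 17 = 60
Apply floor: max(60, 5) = 60
Hit chance = 60%

60%


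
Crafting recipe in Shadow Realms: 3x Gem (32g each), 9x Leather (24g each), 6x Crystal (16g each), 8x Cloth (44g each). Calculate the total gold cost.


Cost breakdown:
  Gem: 3 * 32 = 96
  Leather: 9 * 24 = 216
  Crystal: 6 * 16 = 96
  Cloth: 8 * 44 = 352
Total = 96 + 216 + 96 + 352 = 760

760 gold


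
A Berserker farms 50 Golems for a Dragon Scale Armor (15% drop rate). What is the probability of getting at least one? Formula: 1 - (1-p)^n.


P(at least one) = 1 - P(none) = 1 - (1-p)^n
p = 15/100 = 0.15
1 - p = 0.85
(1 - p)^50 = 0.85^50 = 0.000296
P(at least one) = 1 - 0.000296 = 0.9997

0.9997


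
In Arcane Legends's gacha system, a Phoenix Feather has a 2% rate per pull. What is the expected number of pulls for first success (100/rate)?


Expected pulls for a geometric distribution = 1/p = 100 / rate%
= 100 / 2
= 50.0

50.0 pulls


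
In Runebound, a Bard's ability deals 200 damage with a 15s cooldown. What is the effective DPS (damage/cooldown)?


DPS = damage / cooldown
= 200 / 15
= 13.33

13.33 DPS


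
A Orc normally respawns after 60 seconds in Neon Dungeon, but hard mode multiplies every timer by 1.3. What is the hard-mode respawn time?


Respawn time = base * multiplier
= 60 * 1.3
= 78.0 seconds

78.0 seconds


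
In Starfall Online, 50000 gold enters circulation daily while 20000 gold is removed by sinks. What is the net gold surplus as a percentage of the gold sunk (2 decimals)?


Net gold = 50000 - 20000 = 30000
Inflation rate = net / sunk * 100 = 30000 / 20000 * 100
= 1.5 * 100
= 150.00%

150.00%


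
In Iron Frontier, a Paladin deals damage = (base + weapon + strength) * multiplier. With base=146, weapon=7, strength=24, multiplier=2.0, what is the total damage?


Sum base + weapon + str = 146 + 7 + 24 = 177
Multiply by 2.0:
177 * 2.0 = 354.0

354.0 damage


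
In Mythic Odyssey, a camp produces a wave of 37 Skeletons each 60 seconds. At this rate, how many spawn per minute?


Spawns per minute = count * (60 / interval)
= 37 * (60 / 60)
= 37 * 1.0
= 37.0

37.0 per minute


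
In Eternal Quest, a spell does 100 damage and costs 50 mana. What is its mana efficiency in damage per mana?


Efficiency = damage / mana
= 100 / 50
= 2.00

2.00 dmg/mana


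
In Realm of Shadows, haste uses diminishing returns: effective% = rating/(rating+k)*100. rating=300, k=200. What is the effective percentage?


effective% = rating / (rating + k) * 100
= 300 / (300 + 200) * 100
= 300 / 500 * 100
= 0.6 * 100
= 60.00%

60.00%


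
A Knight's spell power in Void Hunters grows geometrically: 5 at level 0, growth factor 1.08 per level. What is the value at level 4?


value = base * growth^level
= 5 * 1.08^4
= 5 * 1.360489
= 6.80

6.80 spell power


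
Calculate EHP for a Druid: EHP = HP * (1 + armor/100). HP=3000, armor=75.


EHP = 3000 * (1 + 75/100)
= 3000 * (1 + 0.75)
= 3000 * 1.75
= 5250.0

5250.0 EHP


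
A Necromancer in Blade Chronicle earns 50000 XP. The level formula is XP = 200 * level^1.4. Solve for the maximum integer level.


XP = 200 * level^1.4, so level = (XP / 200)^(1/1.4)
= (50000 / 200)^(1/1.4)
= 250.0^0.7143
= 51.6196
Floor: level = 51

level 51


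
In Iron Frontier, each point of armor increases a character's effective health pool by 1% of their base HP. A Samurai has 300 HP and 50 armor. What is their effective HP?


EHP = 300 * (1 + 50/100)
= 300 * (1 + 0.5)
= 300 * 1.5
= 450.0

450.0 EHP


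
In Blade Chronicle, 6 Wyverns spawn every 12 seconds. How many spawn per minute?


Spawns per minute = count * (60 / interval)
= 6 * (60 / 12)
= 6 * 5.0
= 30.0

30.0 per minute


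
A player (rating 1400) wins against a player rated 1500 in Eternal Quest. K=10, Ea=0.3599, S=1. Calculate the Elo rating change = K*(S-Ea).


Elo update: delta = K * (S - Ea), where S = 1 (wins)
S - Ea = 1 - 0.3599 = 0.6401
Rating change = 10 * 0.6401
= 6.40

6.40 rating points


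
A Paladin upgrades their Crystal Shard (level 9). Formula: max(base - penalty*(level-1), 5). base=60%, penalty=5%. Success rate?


raw_rate = 60 - 5 * (9 - 1)
= 60 - 5 * 8
= 60 - 40
= 20
Apply floor: max(20, 5) = 20%

20%


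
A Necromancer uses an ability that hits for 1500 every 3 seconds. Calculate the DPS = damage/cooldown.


DPS = damage / cooldown
= 1500 / 3
= 500.00

500.00 DPS


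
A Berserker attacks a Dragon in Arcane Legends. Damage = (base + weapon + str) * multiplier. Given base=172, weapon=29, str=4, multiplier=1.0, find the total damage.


Sum base + weapon + str = 172 + 29 + 4 = 205
Multiply by 1.0:
205 * 1.0 = 205.0

205.0 damage


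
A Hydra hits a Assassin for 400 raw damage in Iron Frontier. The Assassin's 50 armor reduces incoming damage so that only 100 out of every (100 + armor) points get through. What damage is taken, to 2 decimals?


actual = 400 * 100 / (100 + 50)
= 400 * 100 / 150
= 40000 / 150
= 266.67

266.67 damage


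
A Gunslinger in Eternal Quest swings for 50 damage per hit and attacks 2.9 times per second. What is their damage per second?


DPS = damage * attack_speed
= 50 * 2.9
= 145.0

145.0 DPS


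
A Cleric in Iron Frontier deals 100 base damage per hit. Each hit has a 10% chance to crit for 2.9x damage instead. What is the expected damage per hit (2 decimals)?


E[dmg] = base * (1 + crit_chance * (crit_mult - 1))
cc as decimal = 10/100 = 0.1
cm - 1 = 2.9 - 1 = 1.9
Bonus factor = 0.1 * 1.9 = 0.19
Total multiplier = 1 + 0.19 = 1.19
Expected damage = 100 * 1.19 = 119.00

119.00 damage


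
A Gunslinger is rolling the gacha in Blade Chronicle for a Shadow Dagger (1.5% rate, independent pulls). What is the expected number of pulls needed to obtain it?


Expected pulls for a geometric distribution = 1/p = 100 / rate%
= 100 / 1.5
= 66.67

66.67 pulls


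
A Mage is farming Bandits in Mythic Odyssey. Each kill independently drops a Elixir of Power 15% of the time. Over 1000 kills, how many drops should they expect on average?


Expected drops = kills * (drop_rate / 100)
= 1000 * (15 / 100)
= 1000 * 0.15
= 150.0

150.0 drops


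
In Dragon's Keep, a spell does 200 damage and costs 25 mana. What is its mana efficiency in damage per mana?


Efficiency = damage / mana
= 200 / 25
= 8.00

8.00 dmg/mana


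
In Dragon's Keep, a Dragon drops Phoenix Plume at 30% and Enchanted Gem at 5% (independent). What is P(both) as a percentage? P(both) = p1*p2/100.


For independent events, P(both) = P(A) * P(B)
= 30% * 5%
= 150 / 100 %
= 1.5%

1.5%


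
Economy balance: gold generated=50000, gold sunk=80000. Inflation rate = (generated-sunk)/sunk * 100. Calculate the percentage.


Net gold = 50000 - 80000 = -30000
Inflation rate = net / sunk * 100 = -30000 / 80000 * 100
= -0.375 * 100
= -37.50%

-37.50%


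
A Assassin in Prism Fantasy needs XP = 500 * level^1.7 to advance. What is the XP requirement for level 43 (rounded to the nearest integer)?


XP = 500 * level^1.7
Substitute level = 43:
XP = 500 * 43^1.7
= 500 * 598.2688
= 299134

299134 XP


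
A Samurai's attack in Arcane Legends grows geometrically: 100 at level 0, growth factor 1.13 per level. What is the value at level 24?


value = base * growth^level
= 100 * 1.13^24
= 100 * 18.788091
= 1878.81

1878.81 attack
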